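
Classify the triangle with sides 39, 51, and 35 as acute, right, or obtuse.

Compare the square of the longest side to the sum of squares of the other two: 35² + 39² = 2746 > 2601 = 51².

acute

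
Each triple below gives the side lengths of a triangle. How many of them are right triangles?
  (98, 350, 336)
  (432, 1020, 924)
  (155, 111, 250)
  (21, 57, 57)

2

(98,350,336): 98²+336² = 122500 = 350² → right
(432,1020,924): 432²+924² = 1040400 = 1020² → right
(155,111,250): 111²+155² = 36346 < 62500 = 250² → obtuse
(21,57,57): 21²+57² = 3690 > 3249 = 57² → acute
2 of the 4 are right.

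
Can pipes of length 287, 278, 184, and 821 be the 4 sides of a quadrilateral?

For a quadrilateral, each side must be shorter than the sum of the others.
Here the longest side is 821, but the remaining 3 sides sum to only 749.

No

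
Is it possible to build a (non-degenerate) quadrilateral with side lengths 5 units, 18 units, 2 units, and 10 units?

For a quadrilateral, each side must be shorter than the sum of the others.
Here the longest side is 18, but the remaining 3 sides sum to only 17.

No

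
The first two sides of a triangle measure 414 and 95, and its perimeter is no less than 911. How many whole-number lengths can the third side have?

Triangle inequality: 319 < x < 509. Perimeter ≥ 911 gives x ≥ 911 − 414 − 95 = 402.
So 402 ≤ x < 509; integers 402 through 508: 107 values.

107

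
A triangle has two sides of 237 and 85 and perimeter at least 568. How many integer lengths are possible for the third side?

Triangle inequality: 152 < x < 322. Perimeter ≥ 568 gives x ≥ 568 − 237 − 85 = 246.
So 246 ≤ x < 322; integers 246 through 321: 76 values.

76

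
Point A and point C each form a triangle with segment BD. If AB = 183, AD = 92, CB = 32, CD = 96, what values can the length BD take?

91 < BD < 128

From triangle ABD: |183 − 92| < BD < 183 + 92, i.e. 91 < BD < 275.
From triangle CBD: 64 < BD < 128.
Both must hold, so BD lies in the intersection.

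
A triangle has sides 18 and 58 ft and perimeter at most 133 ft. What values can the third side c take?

40 < c ≤ 57

Triangle inequality alone gives 40 < c < 76.
The perimeter condition gives c ≤ 133 − 18 − 58 = 57.
Intersecting the two: 40 < c ≤ 57.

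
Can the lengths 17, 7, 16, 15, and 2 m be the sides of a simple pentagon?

Yes

A pentagon exists iff every side is shorter than the sum of the others — equivalently, the longest side is less than the sum of the rest.
Longest side 17 < 40 (sum of the remaining 4), so yes.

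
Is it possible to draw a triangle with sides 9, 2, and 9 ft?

Yes

The longest side is 9, and the other two sum to 11.
Since 11 > 9, the triangle inequality holds.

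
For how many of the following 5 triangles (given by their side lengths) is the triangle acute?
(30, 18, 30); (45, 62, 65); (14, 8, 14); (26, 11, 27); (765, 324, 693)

4

(30,18,30): 18²+30² = 1224 > 900 = 30² → acute
(45,62,65): 45²+62² = 5869 > 4225 = 65² → acute
(14,8,14): 8²+14² = 260 > 196 = 14² → acute
(26,11,27): 11²+26² = 797 > 729 = 27² → acute
(765,324,693): 324²+693² = 585225 = 765² → right
4 of the 5 are acute.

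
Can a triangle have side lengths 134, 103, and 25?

No

The longest side is 134, but the other two sum to only 128.
128 < 134, so the triangle inequality fails.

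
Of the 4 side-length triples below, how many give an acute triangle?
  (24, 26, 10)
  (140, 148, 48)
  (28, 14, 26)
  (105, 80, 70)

2

(24,26,10): 10²+24² = 676 = 26² → right
(140,148,48): 48²+140² = 21904 = 148² → right
(28,14,26): 14²+26² = 872 > 784 = 28² → acute
(105,80,70): 70²+80² = 11300 > 11025 = 105² → acute
2 of the 4 are acute.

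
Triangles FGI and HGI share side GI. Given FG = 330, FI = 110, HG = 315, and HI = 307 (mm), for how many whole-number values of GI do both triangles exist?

219

From triangle FGI: 220 < GI < 440.
From triangle HGI: 8 < GI < 622.
Intersection: 220 < GI < 440, so integers 221 through 439: 219 values.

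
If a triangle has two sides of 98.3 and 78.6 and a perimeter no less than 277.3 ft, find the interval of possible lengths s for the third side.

Triangle inequality alone gives 19.7 < s < 176.9.
The perimeter condition gives s ≥ 277.3 − 98.3 − 78.6 = 100.4.
Intersecting the two: 100.4 ≤ s < 176.9.

100.4 ≤ s < 176.9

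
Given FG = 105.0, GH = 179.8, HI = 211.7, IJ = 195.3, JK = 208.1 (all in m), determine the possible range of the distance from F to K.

The maximum is all hops collinear in one direction: 105.0 + 179.8 + 211.7 + 195.3 + 208.1 = 899.9.
The longest hop is 211.7; the others sum to 688.2. Since 211.7 ≤ 688.2, the path can fold back on itself completely, so the minimum distance is 0.

0 ≤ FK ≤ 899.9 m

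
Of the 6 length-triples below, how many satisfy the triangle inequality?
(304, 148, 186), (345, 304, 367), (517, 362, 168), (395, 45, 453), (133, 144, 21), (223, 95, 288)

5

(148,186,304): 148+186 > 304 → valid
(304,345,367): 304+345 > 367 → valid
(168,362,517): 168+362 > 517 → valid
(45,395,453): 45+395 ≤ 453 → not valid
(21,133,144): 21+133 > 144 → valid
(95,223,288): 95+223 > 288 → valid
5 of the 6 triples form a triangle.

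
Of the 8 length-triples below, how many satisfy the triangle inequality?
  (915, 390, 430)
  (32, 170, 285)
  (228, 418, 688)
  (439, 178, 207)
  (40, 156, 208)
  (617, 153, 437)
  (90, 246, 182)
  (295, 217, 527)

(390,430,915): 390+430 ≤ 915 → not valid
(32,170,285): 32+170 ≤ 285 → not valid
(228,418,688): 228+418 ≤ 688 → not valid
(178,207,439): 178+207 ≤ 439 → not valid
(40,156,208): 40+156 ≤ 208 → not valid
(153,437,617): 153+437 ≤ 617 → not valid
(90,182,246): 90+182 > 246 → valid
(217,295,527): 217+295 ≤ 527 → not valid
1 of the 8 triples forms a triangle.

1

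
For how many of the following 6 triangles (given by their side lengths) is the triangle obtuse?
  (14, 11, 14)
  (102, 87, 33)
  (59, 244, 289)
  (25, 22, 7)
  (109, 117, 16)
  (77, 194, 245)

(14,11,14): 11²+14² = 317 > 196 = 14² → acute
(102,87,33): 33²+87² = 8658 < 10404 = 102² → obtuse
(59,244,289): 59²+244² = 63017 < 83521 = 289² → obtuse
(25,22,7): 7²+22² = 533 < 625 = 25² → obtuse
(109,117,16): 16²+109² = 12137 < 13689 = 117² → obtuse
(77,194,245): 77²+194² = 43565 < 60025 = 245² → obtuse
5 of the 6 are obtuse.

5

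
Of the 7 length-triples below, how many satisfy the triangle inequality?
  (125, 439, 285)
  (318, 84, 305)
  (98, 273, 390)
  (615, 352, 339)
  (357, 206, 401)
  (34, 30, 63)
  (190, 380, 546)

(125,285,439): 125+285 ≤ 439 → not valid
(84,305,318): 84+305 > 318 → valid
(98,273,390): 98+273 ≤ 390 → not valid
(339,352,615): 339+352 > 615 → valid
(206,357,401): 206+357 > 401 → valid
(30,34,63): 30+34 > 63 → valid
(190,380,546): 190+380 > 546 → valid
5 of the 7 triples form a triangle.

5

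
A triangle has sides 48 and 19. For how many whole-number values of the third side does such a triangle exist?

The third side lies in the open interval (29, 67).
Integers from 30 to 66 inclusive: 66 − 30 + 1 = 37.

37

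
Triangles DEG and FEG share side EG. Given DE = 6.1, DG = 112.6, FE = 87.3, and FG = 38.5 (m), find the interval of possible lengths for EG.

From triangle DEG: |6.1 − 112.6| < EG < 6.1 + 112.6, i.e. 106.5 < EG < 118.7.
From triangle FEG: 48.8 < EG < 125.8.
Both must hold, so EG lies in the intersection.

106.5 < EG < 118.7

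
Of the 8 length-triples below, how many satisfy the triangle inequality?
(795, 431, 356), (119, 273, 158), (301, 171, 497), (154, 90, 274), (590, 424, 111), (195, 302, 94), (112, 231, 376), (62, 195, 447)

1

(356,431,795): 356+431 ≤ 795 → not valid
(119,158,273): 119+158 > 273 → valid
(171,301,497): 171+301 ≤ 497 → not valid
(90,154,274): 90+154 ≤ 274 → not valid
(111,424,590): 111+424 ≤ 590 → not valid
(94,195,302): 94+195 ≤ 302 → not valid
(112,231,376): 112+231 ≤ 376 → not valid
(62,195,447): 62+195 ≤ 447 → not valid
1 of the 8 triples forms a triangle.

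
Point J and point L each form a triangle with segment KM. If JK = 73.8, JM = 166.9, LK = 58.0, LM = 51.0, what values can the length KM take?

93.1 < KM < 109.0

From triangle JKM: |73.8 − 166.9| < KM < 73.8 + 166.9, i.e. 93.1 < KM < 240.7.
From triangle LKM: 7.0 < KM < 109.0.
Both must hold, so KM lies in the intersection.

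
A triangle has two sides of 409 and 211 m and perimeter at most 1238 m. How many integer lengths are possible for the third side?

Triangle inequality: 198 < x < 620. Perimeter ≤ 1238 gives x ≤ 1238 − 409 − 211 = 618.
So 198 < x ≤ 618; integers 199 through 618: 420 values.

420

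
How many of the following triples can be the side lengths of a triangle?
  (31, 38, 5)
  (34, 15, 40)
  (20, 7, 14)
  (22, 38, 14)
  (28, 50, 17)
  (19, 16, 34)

(5,31,38): 5+31 ≤ 38 → not valid
(15,34,40): 15+34 > 40 → valid
(7,14,20): 7+14 > 20 → valid
(14,22,38): 14+22 ≤ 38 → not valid
(17,28,50): 17+28 ≤ 50 → not valid
(16,19,34): 16+19 > 34 → valid
3 of the 6 triples form a triangle.

3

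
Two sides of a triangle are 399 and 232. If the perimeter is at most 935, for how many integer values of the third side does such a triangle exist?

137

Triangle inequality: 167 < x < 631. Perimeter ≤ 935 gives x ≤ 935 − 399 − 232 = 304.
So 167 < x ≤ 304; integers 168 through 304: 137 values.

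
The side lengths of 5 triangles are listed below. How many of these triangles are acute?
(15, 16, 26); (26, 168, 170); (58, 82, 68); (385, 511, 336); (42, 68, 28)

1

(15,16,26): 15²+16² = 481 < 676 = 26² → obtuse
(26,168,170): 26²+168² = 28900 = 170² → right
(58,82,68): 58²+68² = 7988 > 6724 = 82² → acute
(385,511,336): 336²+385² = 261121 = 511² → right
(42,68,28): 28²+42² = 2548 < 4624 = 68² → obtuse
1 of the 5 is acute.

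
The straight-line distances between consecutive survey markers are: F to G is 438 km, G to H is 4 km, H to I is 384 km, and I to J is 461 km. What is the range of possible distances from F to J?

The maximum is all hops collinear in one direction: 438 + 4 + 384 + 461 = 1287.
The longest hop is 461; the others sum to 826. Since 461 ≤ 826, the path can fold back on itself completely, so the minimum distance is 0.

0 ≤ FJ ≤ 1287 km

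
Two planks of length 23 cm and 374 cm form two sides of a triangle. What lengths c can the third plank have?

By the triangle inequality, c must be less than 23 + 374 = 397 and greater than |23 − 374| = 351.

351 < c < 397 (cm)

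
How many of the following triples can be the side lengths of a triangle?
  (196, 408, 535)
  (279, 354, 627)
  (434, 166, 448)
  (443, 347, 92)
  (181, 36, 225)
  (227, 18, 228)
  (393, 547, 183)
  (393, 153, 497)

(196,408,535): 196+408 > 535 → valid
(279,354,627): 279+354 > 627 → valid
(166,434,448): 166+434 > 448 → valid
(92,347,443): 92+347 ≤ 443 → not valid
(36,181,225): 36+181 ≤ 225 → not valid
(18,227,228): 18+227 > 228 → valid
(183,393,547): 183+393 > 547 → valid
(153,393,497): 153+393 > 497 → valid
6 of the 8 triples form a triangle.

6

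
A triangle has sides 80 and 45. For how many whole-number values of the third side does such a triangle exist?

The third side lies in the open interval (35, 125).
Integers from 36 to 124 inclusive: 124 − 36 + 1 = 89.

89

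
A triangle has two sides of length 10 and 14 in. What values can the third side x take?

By the triangle inequality, x must be less than 10 + 14 = 24 and greater than |10 − 14| = 4.

4 < x < 24 (in)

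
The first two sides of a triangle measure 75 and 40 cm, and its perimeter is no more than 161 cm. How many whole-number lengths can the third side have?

11

Triangle inequality: 35 < x < 115. Perimeter ≤ 161 gives x ≤ 161 − 75 − 40 = 46.
So 35 < x ≤ 46; integers 36 through 46: 11 values.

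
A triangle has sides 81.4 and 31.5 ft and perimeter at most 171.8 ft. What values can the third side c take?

Triangle inequality alone gives 49.9 < c < 112.9.
The perimeter condition gives c ≤ 171.8 − 81.4 − 31.5 = 58.9.
Intersecting the two: 49.9 < c ≤ 58.9.

49.9 < c ≤ 58.9 ft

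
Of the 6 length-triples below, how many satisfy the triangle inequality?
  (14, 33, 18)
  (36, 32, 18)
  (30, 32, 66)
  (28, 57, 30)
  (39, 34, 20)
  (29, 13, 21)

(14,18,33): 14+18 ≤ 33 → not valid
(18,32,36): 18+32 > 36 → valid
(30,32,66): 30+32 ≤ 66 → not valid
(28,30,57): 28+30 > 57 → valid
(20,34,39): 20+34 > 39 → valid
(13,21,29): 13+21 > 29 → valid
4 of the 6 triples form a triangle.

4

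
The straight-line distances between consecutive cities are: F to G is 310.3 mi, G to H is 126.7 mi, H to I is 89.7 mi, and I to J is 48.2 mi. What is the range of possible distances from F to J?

The maximum is all hops collinear in one direction: 310.3 + 126.7 + 89.7 + 48.2 = 574.9.
The longest hop is 310.3; the others sum to 264.6. Folding the others back against it leaves at least 310.3 − 264.6 = 45.7.

45.7 ≤ FJ ≤ 574.9 mi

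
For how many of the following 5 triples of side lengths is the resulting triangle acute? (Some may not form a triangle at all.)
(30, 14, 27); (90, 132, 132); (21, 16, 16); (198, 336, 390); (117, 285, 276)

(30,14,27): 14²+27² = 925 > 900 = 30² → acute
(90,132,132): 90²+132² = 25524 > 17424 = 132² → acute
(21,16,16): 16²+16² = 512 > 441 = 21² → acute
(198,336,390): 198²+336² = 152100 = 390² → right
(117,285,276): 117²+276² = 89865 > 81225 = 285² → acute
4 of the 5 are acute.

4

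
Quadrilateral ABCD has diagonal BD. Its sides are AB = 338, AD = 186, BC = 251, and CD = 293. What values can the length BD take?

152 < BD < 524

From triangle ABD: |338 − 186| < BD < 338 + 186, i.e. 152 < BD < 524.
From triangle CBD: 42 < BD < 544.
Both must hold, so BD lies in the intersection.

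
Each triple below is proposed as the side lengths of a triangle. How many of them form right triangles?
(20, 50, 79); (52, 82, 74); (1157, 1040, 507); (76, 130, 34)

(20,50,79): 20+50 ≤ 79, not a triangle
(52,82,74): 52²+74² = 8180 > 6724 = 82² → acute
(1157,1040,507): 507²+1040² = 1338649 = 1157² → right
(76,130,34): 34+76 ≤ 130, not a triangle
1 of the 4 is right.

1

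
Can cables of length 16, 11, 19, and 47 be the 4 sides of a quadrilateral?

No

For a quadrilateral, each side must be shorter than the sum of the others.
Here the longest side is 47, but the remaining 3 sides sum to only 46.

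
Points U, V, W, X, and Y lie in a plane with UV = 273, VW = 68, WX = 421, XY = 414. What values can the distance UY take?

The maximum is all hops collinear in one direction: 273 + 68 + 421 + 414 = 1176.
The longest hop is 421; the others sum to 755. Since 421 ≤ 755, the path can fold back on itself completely, so the minimum distance is 0.

0 ≤ UY ≤ 1176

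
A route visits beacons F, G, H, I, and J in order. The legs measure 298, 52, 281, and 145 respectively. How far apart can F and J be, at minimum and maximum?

0 ≤ FJ ≤ 776

The maximum is all hops collinear in one direction: 298 + 52 + 281 + 145 = 776.
The longest hop is 298; the others sum to 478. Since 298 ≤ 478, the path can fold back on itself completely, so the minimum distance is 0.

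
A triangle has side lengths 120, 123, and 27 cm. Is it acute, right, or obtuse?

right

Compare the square of the longest side to the sum of squares of the other two: 27² + 120² = 15129 = 123².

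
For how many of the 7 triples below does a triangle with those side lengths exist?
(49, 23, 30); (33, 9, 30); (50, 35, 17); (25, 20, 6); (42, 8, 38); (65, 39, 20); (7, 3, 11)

(23,30,49): 23+30 > 49 → valid
(9,30,33): 9+30 > 33 → valid
(17,35,50): 17+35 > 50 → valid
(6,20,25): 6+20 > 25 → valid
(8,38,42): 8+38 > 42 → valid
(20,39,65): 20+39 ≤ 65 → not valid
(3,7,11): 3+7 ≤ 11 → not valid
5 of the 7 triples form a triangle.

5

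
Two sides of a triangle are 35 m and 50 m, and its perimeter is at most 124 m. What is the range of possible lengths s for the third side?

15 < s ≤ 39

Triangle inequality alone gives 15 < s < 85.
The perimeter condition gives s ≤ 124 − 35 − 50 = 39.
Intersecting the two: 15 < s ≤ 39.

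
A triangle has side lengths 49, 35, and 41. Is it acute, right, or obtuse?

acute

Compare the square of the longest side to the sum of squares of the other two: 35² + 41² = 2906 > 2401 = 49².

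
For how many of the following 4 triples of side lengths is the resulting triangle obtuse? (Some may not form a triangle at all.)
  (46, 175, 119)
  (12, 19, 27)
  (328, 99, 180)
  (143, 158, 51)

2

(46,175,119): 46+119 ≤ 175, not a triangle
(12,19,27): 12²+19² = 505 < 729 = 27² → obtuse
(328,99,180): 99+180 ≤ 328, not a triangle
(143,158,51): 51²+143² = 23050 < 24964 = 158² → obtuse
2 of the 4 are obtuse.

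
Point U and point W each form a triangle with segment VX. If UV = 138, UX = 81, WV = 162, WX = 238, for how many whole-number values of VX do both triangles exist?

142

From triangle UVX: 57 < VX < 219.
From triangle WVX: 76 < VX < 400.
Intersection: 76 < VX < 219, so integers 77 through 218: 142 values.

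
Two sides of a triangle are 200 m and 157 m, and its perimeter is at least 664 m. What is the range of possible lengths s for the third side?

Triangle inequality alone gives 43 < s < 357.
The perimeter condition gives s ≥ 664 − 200 − 157 = 307.
Intersecting the two: 307 ≤ s < 357.

307 ≤ s < 357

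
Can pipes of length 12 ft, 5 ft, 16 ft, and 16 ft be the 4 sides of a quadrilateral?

A quadrilateral exists iff every side is shorter than the sum of the others — equivalently, the longest side is less than the sum of the rest.
Longest side 16 < 33 (sum of the remaining 3), so yes.

Yes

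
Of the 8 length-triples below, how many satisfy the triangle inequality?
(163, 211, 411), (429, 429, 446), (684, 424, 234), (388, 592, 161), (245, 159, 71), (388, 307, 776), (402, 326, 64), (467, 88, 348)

1

(163,211,411): 163+211 ≤ 411 → not valid
(429,429,446): 429+429 > 446 → valid
(234,424,684): 234+424 ≤ 684 → not valid
(161,388,592): 161+388 ≤ 592 → not valid
(71,159,245): 71+159 ≤ 245 → not valid
(307,388,776): 307+388 ≤ 776 → not valid
(64,326,402): 64+326 ≤ 402 → not valid
(88,348,467): 88+348 ≤ 467 → not valid
1 of the 8 triples forms a triangle.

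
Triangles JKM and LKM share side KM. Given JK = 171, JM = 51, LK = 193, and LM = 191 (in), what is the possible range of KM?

120 < KM < 222

From triangle JKM: |171 − 51| < KM < 171 + 51, i.e. 120 < KM < 222.
From triangle LKM: 2 < KM < 384.
Both must hold, so KM lies in the intersection.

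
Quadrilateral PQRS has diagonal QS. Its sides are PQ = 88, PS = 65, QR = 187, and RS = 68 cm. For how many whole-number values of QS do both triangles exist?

33

From triangle PQS: 23 < QS < 153.
From triangle RQS: 119 < QS < 255.
Intersection: 119 < QS < 153, so integers 120 through 152: 33 values.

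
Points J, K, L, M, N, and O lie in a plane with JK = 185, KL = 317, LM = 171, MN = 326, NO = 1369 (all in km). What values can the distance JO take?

The maximum is all hops collinear in one direction: 185 + 317 + 171 + 326 + 1369 = 2368.
The longest hop is 1369; the others sum to 999. Folding the others back against it leaves at least 1369 − 999 = 370.

370 ≤ JO ≤ 2368 km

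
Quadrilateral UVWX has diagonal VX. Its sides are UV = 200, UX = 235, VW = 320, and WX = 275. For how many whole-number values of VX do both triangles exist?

389

From triangle UVX: 35 < VX < 435.
From triangle WVX: 45 < VX < 595.
Intersection: 45 < VX < 435, so integers 46 through 434: 389 values.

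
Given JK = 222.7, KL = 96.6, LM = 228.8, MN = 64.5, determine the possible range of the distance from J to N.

The maximum is all hops collinear in one direction: 222.7 + 96.6 + 228.8 + 64.5 = 612.6.
The longest hop is 228.8; the others sum to 383.8. Since 228.8 ≤ 383.8, the path can fold back on itself completely, so the minimum distance is 0.

0 ≤ JN ≤ 612.6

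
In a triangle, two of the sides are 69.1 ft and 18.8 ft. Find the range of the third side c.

50.3 < c < 87.9

By the triangle inequality, c must be less than 69.1 + 18.8 = 87.9 and greater than |69.1 − 18.8| = 50.3.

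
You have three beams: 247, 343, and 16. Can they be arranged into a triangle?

The longest side is 343, but the other two sum to only 263.
263 < 343, so the triangle inequality fails.

No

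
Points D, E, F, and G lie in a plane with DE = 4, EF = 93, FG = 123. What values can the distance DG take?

The maximum is all hops collinear in one direction: 4 + 93 + 123 = 220.
The longest hop is 123; the others sum to 97. Folding the others back against it leaves at least 123 − 97 = 26.

26 ≤ DG ≤ 220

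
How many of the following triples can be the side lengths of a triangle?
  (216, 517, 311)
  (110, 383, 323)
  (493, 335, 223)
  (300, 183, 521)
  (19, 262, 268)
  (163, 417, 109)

(216,311,517): 216+311 > 517 → valid
(110,323,383): 110+323 > 383 → valid
(223,335,493): 223+335 > 493 → valid
(183,300,521): 183+300 ≤ 521 → not valid
(19,262,268): 19+262 > 268 → valid
(109,163,417): 109+163 ≤ 417 → not valid
4 of the 6 triples form a triangle.

4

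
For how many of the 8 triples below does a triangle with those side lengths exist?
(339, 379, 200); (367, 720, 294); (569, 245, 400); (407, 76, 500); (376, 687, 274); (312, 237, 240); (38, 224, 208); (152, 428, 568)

5

(200,339,379): 200+339 > 379 → valid
(294,367,720): 294+367 ≤ 720 → not valid
(245,400,569): 245+400 > 569 → valid
(76,407,500): 76+407 ≤ 500 → not valid
(274,376,687): 274+376 ≤ 687 → not valid
(237,240,312): 237+240 > 312 → valid
(38,208,224): 38+208 > 224 → valid
(152,428,568): 152+428 > 568 → valid
5 of the 8 triples form a triangle.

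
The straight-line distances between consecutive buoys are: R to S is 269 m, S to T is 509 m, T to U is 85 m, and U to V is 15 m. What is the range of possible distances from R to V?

The maximum is all hops collinear in one direction: 269 + 509 + 85 + 15 = 878.
The longest hop is 509; the others sum to 369. Folding the others back against it leaves at least 509 − 369 = 140.

140 ≤ RV ≤ 878 m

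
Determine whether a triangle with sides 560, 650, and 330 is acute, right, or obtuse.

Compare the square of the longest side to the sum of squares of the other two: 330² + 560² = 422500 = 650².

right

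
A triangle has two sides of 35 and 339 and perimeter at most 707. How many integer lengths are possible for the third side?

Triangle inequality: 304 < x < 374. Perimeter ≤ 707 gives x ≤ 707 − 35 − 339 = 333.
So 304 < x ≤ 333; integers 305 through 333: 29 values.

29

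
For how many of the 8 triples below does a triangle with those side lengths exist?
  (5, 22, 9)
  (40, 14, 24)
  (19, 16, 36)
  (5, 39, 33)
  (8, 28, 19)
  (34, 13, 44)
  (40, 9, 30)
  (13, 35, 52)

1

(5,9,22): 5+9 ≤ 22 → not valid
(14,24,40): 14+24 ≤ 40 → not valid
(16,19,36): 16+19 ≤ 36 → not valid
(5,33,39): 5+33 ≤ 39 → not valid
(8,19,28): 8+19 ≤ 28 → not valid
(13,34,44): 13+34 > 44 → valid
(9,30,40): 9+30 ≤ 40 → not valid
(13,35,52): 13+35 ≤ 52 → not valid
1 of the 8 triples forms a triangle.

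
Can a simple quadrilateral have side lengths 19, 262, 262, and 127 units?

Yes

A quadrilateral exists iff every side is shorter than the sum of the others — equivalently, the longest side is less than the sum of the rest.
Longest side 262 < 408 (sum of the remaining 3), so yes.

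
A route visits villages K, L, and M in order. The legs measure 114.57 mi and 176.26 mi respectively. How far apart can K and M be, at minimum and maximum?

61.69 ≤ KM ≤ 290.83 mi

By the triangle inequality, |114.57 − 176.26| ≤ KM ≤ 114.57 + 176.26.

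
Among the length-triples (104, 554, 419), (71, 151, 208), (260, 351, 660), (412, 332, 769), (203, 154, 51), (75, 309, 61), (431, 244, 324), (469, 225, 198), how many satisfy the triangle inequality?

(104,419,554): 104+419 ≤ 554 → not valid
(71,151,208): 71+151 > 208 → valid
(260,351,660): 260+351 ≤ 660 → not valid
(332,412,769): 332+412 ≤ 769 → not valid
(51,154,203): 51+154 > 203 → valid
(61,75,309): 61+75 ≤ 309 → not valid
(244,324,431): 244+324 > 431 → valid
(198,225,469): 198+225 ≤ 469 → not valid
3 of the 8 triples form a triangle.

3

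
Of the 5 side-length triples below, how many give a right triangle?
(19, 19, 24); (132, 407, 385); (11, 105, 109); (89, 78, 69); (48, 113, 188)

(19,19,24): 19²+19² = 722 > 576 = 24² → acute
(132,407,385): 132²+385² = 165649 = 407² → right
(11,105,109): 11²+105² = 11146 < 11881 = 109² → obtuse
(89,78,69): 69²+78² = 10845 > 7921 = 89² → acute
(48,113,188): 48+113 ≤ 188, not a triangle
1 of the 5 is right.

1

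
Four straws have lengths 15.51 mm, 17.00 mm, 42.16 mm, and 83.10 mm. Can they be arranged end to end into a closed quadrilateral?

No

For a quadrilateral, each side must be shorter than the sum of the others.
Here the longest side is 83.10, but the remaining 3 sides sum to only 74.67.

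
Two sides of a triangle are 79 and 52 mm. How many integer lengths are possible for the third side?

103

The third side lies in the open interval (27, 131).
Integers from 28 to 130 inclusive: 130 − 28 + 1 = 103.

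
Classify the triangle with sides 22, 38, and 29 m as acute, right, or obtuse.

Compare the square of the longest side to the sum of squares of the other two: 22² + 29² = 1325 < 1444 = 38².

obtuse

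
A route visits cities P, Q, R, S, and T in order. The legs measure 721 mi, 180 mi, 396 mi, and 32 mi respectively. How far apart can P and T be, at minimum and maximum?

The maximum is all hops collinear in one direction: 721 + 180 + 396 + 32 = 1329.
The longest hop is 721; the others sum to 608. Folding the others back against it leaves at least 721 − 608 = 113.

113 ≤ PT ≤ 1329 mi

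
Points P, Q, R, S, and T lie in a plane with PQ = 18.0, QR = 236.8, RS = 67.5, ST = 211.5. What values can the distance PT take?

The maximum is all hops collinear in one direction: 18.0 + 236.8 + 67.5 + 211.5 = 533.8.
The longest hop is 236.8; the others sum to 297.0. Since 236.8 ≤ 297.0, the path can fold back on itself completely, so the minimum distance is 0.

0 ≤ PT ≤ 533.8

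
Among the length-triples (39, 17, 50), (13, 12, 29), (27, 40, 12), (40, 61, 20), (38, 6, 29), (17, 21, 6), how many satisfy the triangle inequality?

(17,39,50): 17+39 > 50 → valid
(12,13,29): 12+13 ≤ 29 → not valid
(12,27,40): 12+27 ≤ 40 → not valid
(20,40,61): 20+40 ≤ 61 → not valid
(6,29,38): 6+29 ≤ 38 → not valid
(6,17,21): 6+17 > 21 → valid
2 of the 6 triples form a triangle.

2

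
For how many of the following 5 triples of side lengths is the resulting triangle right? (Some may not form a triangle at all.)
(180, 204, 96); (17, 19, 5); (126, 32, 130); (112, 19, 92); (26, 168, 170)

(180,204,96): 96²+180² = 41616 = 204² → right
(17,19,5): 5²+17² = 314 < 361 = 19² → obtuse
(126,32,130): 32²+126² = 16900 = 130² → right
(112,19,92): 19+92 ≤ 112, not a triangle
(26,168,170): 26²+168² = 28900 = 170² → right
3 of the 5 are right.

3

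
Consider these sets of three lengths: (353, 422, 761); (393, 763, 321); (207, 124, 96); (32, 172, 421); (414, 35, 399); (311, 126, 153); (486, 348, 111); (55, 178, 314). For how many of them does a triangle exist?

(353,422,761): 353+422 > 761 → valid
(321,393,763): 321+393 ≤ 763 → not valid
(96,124,207): 96+124 > 207 → valid
(32,172,421): 32+172 ≤ 421 → not valid
(35,399,414): 35+399 > 414 → valid
(126,153,311): 126+153 ≤ 311 → not valid
(111,348,486): 111+348 ≤ 486 → not valid
(55,178,314): 55+178 ≤ 314 → not valid
3 of the 8 triples form a triangle.

3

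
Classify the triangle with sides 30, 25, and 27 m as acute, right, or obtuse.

Compare the square of the longest side to the sum of squares of the other two: 25² + 27² = 1354 > 900 = 30².

acute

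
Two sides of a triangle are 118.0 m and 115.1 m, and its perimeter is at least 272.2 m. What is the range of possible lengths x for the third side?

39.1 ≤ x < 233.1 m

Triangle inequality alone gives 2.9 < x < 233.1.
The perimeter condition gives x ≥ 272.2 − 118.0 − 115.1 = 39.1.
Intersecting the two: 39.1 ≤ x < 233.1.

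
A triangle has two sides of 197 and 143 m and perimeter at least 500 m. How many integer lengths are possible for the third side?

Triangle inequality: 54 < x < 340. Perimeter ≥ 500 gives x ≥ 500 − 197 − 143 = 160.
So 160 ≤ x < 340; integers 160 through 339: 180 values.

180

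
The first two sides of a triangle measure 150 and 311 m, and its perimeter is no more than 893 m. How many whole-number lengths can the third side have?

Triangle inequality: 161 < x < 461. Perimeter ≤ 893 gives x ≤ 893 − 150 − 311 = 432.
So 161 < x ≤ 432; integers 162 through 432: 271 values.

271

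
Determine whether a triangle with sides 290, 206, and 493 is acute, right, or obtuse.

obtuse

Compare the square of the longest side to the sum of squares of the other two: 206² + 290² = 126536 < 243049 = 493².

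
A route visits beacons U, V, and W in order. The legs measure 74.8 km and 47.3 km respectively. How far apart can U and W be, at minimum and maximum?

By the triangle inequality, |74.8 − 47.3| ≤ UW ≤ 74.8 + 47.3.

27.5 ≤ UW ≤ 122.1 km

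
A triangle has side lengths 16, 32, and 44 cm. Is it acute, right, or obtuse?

Compare the square of the longest side to the sum of squares of the other two: 16² + 32² = 1280 < 1936 = 44².

obtuse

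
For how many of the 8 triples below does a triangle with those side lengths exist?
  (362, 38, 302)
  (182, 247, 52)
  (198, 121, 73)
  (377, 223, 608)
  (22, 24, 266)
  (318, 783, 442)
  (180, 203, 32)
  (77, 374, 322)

2

(38,302,362): 38+302 ≤ 362 → not valid
(52,182,247): 52+182 ≤ 247 → not valid
(73,121,198): 73+121 ≤ 198 → not valid
(223,377,608): 223+377 ≤ 608 → not valid
(22,24,266): 22+24 ≤ 266 → not valid
(318,442,783): 318+442 ≤ 783 → not valid
(32,180,203): 32+180 > 203 → valid
(77,322,374): 77+322 > 374 → valid
2 of the 8 triples form a triangle.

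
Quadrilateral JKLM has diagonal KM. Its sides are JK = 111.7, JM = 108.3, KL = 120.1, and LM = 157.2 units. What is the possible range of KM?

From triangle JKM: |111.7 − 108.3| < KM < 111.7 + 108.3, i.e. 3.4 < KM < 220.0.
From triangle LKM: 37.1 < KM < 277.3.
Both must hold, so KM lies in the intersection.

37.1 < KM < 220.0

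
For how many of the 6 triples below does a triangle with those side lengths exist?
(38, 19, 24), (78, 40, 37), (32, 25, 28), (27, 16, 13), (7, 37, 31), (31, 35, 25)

(19,24,38): 19+24 > 38 → valid
(37,40,78): 37+40 ≤ 78 → not valid
(25,28,32): 25+28 > 32 → valid
(13,16,27): 13+16 > 27 → valid
(7,31,37): 7+31 > 37 → valid
(25,31,35): 25+31 > 35 → valid
5 of the 6 triples form a triangle.

5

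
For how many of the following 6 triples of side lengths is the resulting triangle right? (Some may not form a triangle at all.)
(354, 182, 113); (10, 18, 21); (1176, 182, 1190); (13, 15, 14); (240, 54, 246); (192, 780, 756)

(354,182,113): 113+182 ≤ 354, not a triangle
(10,18,21): 10²+18² = 424 < 441 = 21² → obtuse
(1176,182,1190): 182²+1176² = 1416100 = 1190² → right
(13,15,14): 13²+14² = 365 > 225 = 15² → acute
(240,54,246): 54²+240² = 60516 = 246² → right
(192,780,756): 192²+756² = 608400 = 780² → right
3 of the 6 are right.

3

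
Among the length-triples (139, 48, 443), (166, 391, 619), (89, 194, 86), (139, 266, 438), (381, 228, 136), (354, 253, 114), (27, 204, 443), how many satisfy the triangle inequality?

(48,139,443): 48+139 ≤ 443 → not valid
(166,391,619): 166+391 ≤ 619 → not valid
(86,89,194): 86+89 ≤ 194 → not valid
(139,266,438): 139+266 ≤ 438 → not valid
(136,228,381): 136+228 ≤ 381 → not valid
(114,253,354): 114+253 > 354 → valid
(27,204,443): 27+204 ≤ 443 → not valid
1 of the 7 triples forms a triangle.

1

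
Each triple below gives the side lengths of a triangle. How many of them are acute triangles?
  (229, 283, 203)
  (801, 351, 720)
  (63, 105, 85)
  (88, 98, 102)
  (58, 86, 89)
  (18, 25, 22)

5

(229,283,203): 203²+229² = 93650 > 80089 = 283² → acute
(801,351,720): 351²+720² = 641601 = 801² → right
(63,105,85): 63²+85² = 11194 > 11025 = 105² → acute
(88,98,102): 88²+98² = 17348 > 10404 = 102² → acute
(58,86,89): 58²+86² = 10760 > 7921 = 89² → acute
(18,25,22): 18²+22² = 808 > 625 = 25² → acute
5 of the 6 are acute.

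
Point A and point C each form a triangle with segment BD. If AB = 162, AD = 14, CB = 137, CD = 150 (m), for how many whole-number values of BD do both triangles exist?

From triangle ABD: 148 < BD < 176.
From triangle CBD: 13 < BD < 287.
Intersection: 148 < BD < 176, so integers 149 through 175: 27 values.

27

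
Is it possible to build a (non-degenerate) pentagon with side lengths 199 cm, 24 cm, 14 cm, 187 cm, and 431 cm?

No

For a pentagon, each side must be shorter than the sum of the others.
Here the longest side is 431, but the remaining 4 sides sum to only 424.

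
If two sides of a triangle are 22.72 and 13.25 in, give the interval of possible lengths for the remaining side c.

9.47 < c < 35.97 (in)

By the triangle inequality, c must be less than 22.72 + 13.25 = 35.97 and greater than |22.72 − 13.25| = 9.47.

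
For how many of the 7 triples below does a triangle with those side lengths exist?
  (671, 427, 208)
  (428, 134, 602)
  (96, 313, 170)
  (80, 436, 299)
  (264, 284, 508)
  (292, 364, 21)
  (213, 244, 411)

(208,427,671): 208+427 ≤ 671 → not valid
(134,428,602): 134+428 ≤ 602 → not valid
(96,170,313): 96+170 ≤ 313 → not valid
(80,299,436): 80+299 ≤ 436 → not valid
(264,284,508): 264+284 > 508 → valid
(21,292,364): 21+292 ≤ 364 → not valid
(213,244,411): 213+244 > 411 → valid
2 of the 7 triples form a triangle.

2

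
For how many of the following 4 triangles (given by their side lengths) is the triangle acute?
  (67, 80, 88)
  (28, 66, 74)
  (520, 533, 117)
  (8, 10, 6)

(67,80,88): 67²+80² = 10889 > 7744 = 88² → acute
(28,66,74): 28²+66² = 5140 < 5476 = 74² → obtuse
(520,533,117): 117²+520² = 284089 = 533² → right
(8,10,6): 6²+8² = 100 = 10² → right
1 of the 4 is acute.

1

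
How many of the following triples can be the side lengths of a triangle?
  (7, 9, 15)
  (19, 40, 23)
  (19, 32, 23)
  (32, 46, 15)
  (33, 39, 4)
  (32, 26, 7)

5

(7,9,15): 7+9 > 15 → valid
(19,23,40): 19+23 > 40 → valid
(19,23,32): 19+23 > 32 → valid
(15,32,46): 15+32 > 46 → valid
(4,33,39): 4+33 ≤ 39 → not valid
(7,26,32): 7+26 > 32 → valid
5 of the 6 triples form a triangle.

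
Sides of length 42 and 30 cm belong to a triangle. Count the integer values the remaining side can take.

59

The third side lies in the open interval (12, 72).
Integers from 13 to 71 inclusive: 71 − 13 + 1 = 59.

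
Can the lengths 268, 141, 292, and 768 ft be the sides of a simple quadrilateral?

No

For a quadrilateral, each side must be shorter than the sum of the others.
Here the longest side is 768, but the remaining 3 sides sum to only 701.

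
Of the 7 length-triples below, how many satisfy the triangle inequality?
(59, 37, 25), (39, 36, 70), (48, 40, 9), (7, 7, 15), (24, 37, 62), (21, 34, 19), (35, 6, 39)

(25,37,59): 25+37 > 59 → valid
(36,39,70): 36+39 > 70 → valid
(9,40,48): 9+40 > 48 → valid
(7,7,15): 7+7 ≤ 15 → not valid
(24,37,62): 24+37 ≤ 62 → not valid
(19,21,34): 19+21 > 34 → valid
(6,35,39): 6+35 > 39 → valid
5 of the 7 triples form a triangle.

5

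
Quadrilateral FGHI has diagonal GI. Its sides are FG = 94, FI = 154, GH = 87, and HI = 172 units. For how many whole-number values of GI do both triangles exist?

From triangle FGI: 60 < GI < 248.
From triangle HGI: 85 < GI < 259.
Intersection: 85 < GI < 248, so integers 86 through 247: 162 values.

162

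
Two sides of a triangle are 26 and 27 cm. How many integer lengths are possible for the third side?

The third side lies in the open interval (1, 53).
Integers from 2 to 52 inclusive: 52 − 2 + 1 = 51.

51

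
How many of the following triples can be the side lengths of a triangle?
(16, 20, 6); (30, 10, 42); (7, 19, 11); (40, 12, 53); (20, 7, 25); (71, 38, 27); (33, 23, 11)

3

(6,16,20): 6+16 > 20 → valid
(10,30,42): 10+30 ≤ 42 → not valid
(7,11,19): 7+11 ≤ 19 → not valid
(12,40,53): 12+40 ≤ 53 → not valid
(7,20,25): 7+20 > 25 → valid
(27,38,71): 27+38 ≤ 71 → not valid
(11,23,33): 11+23 > 33 → valid
3 of the 7 triples form a triangle.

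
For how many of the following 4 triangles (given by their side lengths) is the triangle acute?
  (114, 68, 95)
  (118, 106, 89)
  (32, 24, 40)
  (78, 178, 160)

2

(114,68,95): 68²+95² = 13649 > 12996 = 114² → acute
(118,106,89): 89²+106² = 19157 > 13924 = 118² → acute
(32,24,40): 24²+32² = 1600 = 40² → right
(78,178,160): 78²+160² = 31684 = 178² → right
2 of the 4 are acute.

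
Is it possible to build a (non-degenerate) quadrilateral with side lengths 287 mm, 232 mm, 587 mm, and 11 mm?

For a quadrilateral, each side must be shorter than the sum of the others.
Here the longest side is 587, but the remaining 3 sides sum to only 530.

No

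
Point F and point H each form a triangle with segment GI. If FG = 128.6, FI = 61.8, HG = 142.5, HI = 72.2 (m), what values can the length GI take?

From triangle FGI: |128.6 − 61.8| < GI < 128.6 + 61.8, i.e. 66.8 < GI < 190.4.
From triangle HGI: 70.3 < GI < 214.7.
Both must hold, so GI lies in the intersection.

70.3 < GI < 190.4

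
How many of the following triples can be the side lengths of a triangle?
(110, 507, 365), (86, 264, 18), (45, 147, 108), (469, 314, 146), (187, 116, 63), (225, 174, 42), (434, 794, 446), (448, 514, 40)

2

(110,365,507): 110+365 ≤ 507 → not valid
(18,86,264): 18+86 ≤ 264 → not valid
(45,108,147): 45+108 > 147 → valid
(146,314,469): 146+314 ≤ 469 → not valid
(63,116,187): 63+116 ≤ 187 → not valid
(42,174,225): 42+174 ≤ 225 → not valid
(434,446,794): 434+446 > 794 → valid
(40,448,514): 40+448 ≤ 514 → not valid
2 of the 8 triples form a triangle.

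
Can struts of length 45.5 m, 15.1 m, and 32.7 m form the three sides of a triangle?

The longest side is 45.5, and the other two sum to 47.8.
Since 47.8 > 45.5, the triangle inequality holds.

Yes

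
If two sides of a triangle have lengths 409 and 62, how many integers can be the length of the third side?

The third side lies in the open interval (347, 471).
Integers from 348 to 470 inclusive: 470 − 348 + 1 = 123.

123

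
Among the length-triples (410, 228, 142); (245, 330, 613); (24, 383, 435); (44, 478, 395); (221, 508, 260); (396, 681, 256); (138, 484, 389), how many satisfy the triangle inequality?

1

(142,228,410): 142+228 ≤ 410 → not valid
(245,330,613): 245+330 ≤ 613 → not valid
(24,383,435): 24+383 ≤ 435 → not valid
(44,395,478): 44+395 ≤ 478 → not valid
(221,260,508): 221+260 ≤ 508 → not valid
(256,396,681): 256+396 ≤ 681 → not valid
(138,389,484): 138+389 > 484 → valid
1 of the 7 triples forms a triangle.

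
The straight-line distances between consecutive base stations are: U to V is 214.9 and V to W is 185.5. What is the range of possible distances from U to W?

By the triangle inequality, |214.9 − 185.5| ≤ UW ≤ 214.9 + 185.5.

29.4 ≤ UW ≤ 400.4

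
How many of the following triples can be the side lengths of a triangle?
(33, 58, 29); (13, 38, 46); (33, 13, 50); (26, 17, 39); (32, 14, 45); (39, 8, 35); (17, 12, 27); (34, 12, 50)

6

(29,33,58): 29+33 > 58 → valid
(13,38,46): 13+38 > 46 → valid
(13,33,50): 13+33 ≤ 50 → not valid
(17,26,39): 17+26 > 39 → valid
(14,32,45): 14+32 > 45 → valid
(8,35,39): 8+35 > 39 → valid
(12,17,27): 12+17 > 27 → valid
(12,34,50): 12+34 ≤ 50 → not valid
6 of the 8 triples form a triangle.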